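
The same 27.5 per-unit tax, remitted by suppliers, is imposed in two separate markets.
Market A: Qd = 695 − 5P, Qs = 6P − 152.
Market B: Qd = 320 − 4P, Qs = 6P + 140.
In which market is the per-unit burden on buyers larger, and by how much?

Market B, by 1.5.

Market A: pre-tax P* = 77, Q* = 310; post-tax Q = 235; per-unit burden on buyers = 15.
Market B: pre-tax P* = 18, Q* = 248; post-tax Q = 182; per-unit burden on buyers = 16.5.
Difference: 15 vs 16.5 → market B is larger by 1.5.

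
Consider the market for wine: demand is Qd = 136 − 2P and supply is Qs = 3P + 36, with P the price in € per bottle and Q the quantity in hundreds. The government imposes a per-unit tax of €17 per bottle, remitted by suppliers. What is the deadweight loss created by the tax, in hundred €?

Without the tax, 136 − 2P = 3P + 36 gives 5P = 100, so P* = €20 and Q* = 96.
With the tax collected from suppliers, supply shifts: Qs = 3(P − 17) + 36.
New equilibrium: buyers pay €30.2, suppliers receive €13.2, Q = 75.6. (Wedge: Pb − Ps = 17.)
Quantity falls by |ΔQ| = |96 − 75.6| = 20.4.
DWL = ½ · t · |ΔQ| = ½ · 17 · 20.4 = €173.4.

Deadweight loss = €173.4 hundred.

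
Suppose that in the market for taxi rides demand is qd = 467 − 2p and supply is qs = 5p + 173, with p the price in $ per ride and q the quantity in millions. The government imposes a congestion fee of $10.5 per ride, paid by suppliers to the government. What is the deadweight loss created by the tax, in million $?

Before the tax: set 467 − 2p = 5p + 173 → p* = $42, q* = 383.
With the tax collected from suppliers, supply shifts: qs = 5(p − 10.5) + 173.
Solving gives q = 368 with buyers paying $49.5 and suppliers receiving $39 (the $10.5 wedge).
Quantity falls by |ΔQ| = |383 − 368| = 15.
DWL = ½ · t · |ΔQ| = ½ · 10.5 · 15 = $78.75.

Deadweight loss = $78.75 million.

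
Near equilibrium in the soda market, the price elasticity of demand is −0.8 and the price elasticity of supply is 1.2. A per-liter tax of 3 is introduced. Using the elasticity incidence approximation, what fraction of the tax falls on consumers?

Incidence ratio: consumers' share ≈ εs / (εs + |εd|) = 1.2 / (1.2 + 0.8) = 0.6.
Supply is the more elastic side, so consumers bear the larger share.

Consumers' share ≈ 0.6.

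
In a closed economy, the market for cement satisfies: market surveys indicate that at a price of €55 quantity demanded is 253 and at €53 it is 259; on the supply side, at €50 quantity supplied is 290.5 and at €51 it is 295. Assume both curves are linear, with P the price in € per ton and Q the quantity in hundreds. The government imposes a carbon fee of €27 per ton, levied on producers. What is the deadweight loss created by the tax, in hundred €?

Demand slope: (259 − 253)/(53 − 55) = -3, so Qd = 418 − 3P.
Supply slope: (295 − 290.5)/(51 − 50) = 4.5, so Qs = 4.5P + 65.5.
Before the tax: set 418 − 3P = 4.5P + 65.5 → P* = €47, Q* = 277.
With the tax collected from producers, supply shifts: Qs = 4.5(P − 27) + 65.5.
New equilibrium: buyers pay €63.2, producers receive €36.2, Q = 228.4. (Wedge: Pb − Ps = 27.)
Quantity falls by |ΔQ| = |277 − 228.4| = 48.6.
DWL = ½ · t · |ΔQ| = ½ · 27 · 48.6 = €656.1.

Deadweight loss = €656.1 hundred.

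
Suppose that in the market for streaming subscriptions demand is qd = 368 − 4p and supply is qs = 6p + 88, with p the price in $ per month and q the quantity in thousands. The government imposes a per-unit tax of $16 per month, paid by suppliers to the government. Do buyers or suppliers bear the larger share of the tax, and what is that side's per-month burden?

Buyers bear the larger share: $9.6 per month.

Before the tax: set 368 − 4p = 6p + 88 → p* = $28, q* = 256.
With the tax collected from suppliers, supply shifts: qs = 6(p − 16) + 88.
New equilibrium: buyers pay $37.6, suppliers receive $21.6, q = 217.6. (Wedge: pb − ps = 16.)
Per-month burden: buyers $9.6, suppliers $6.4.
Buyers take the larger share because demand is less price-elastic here (demand slope 4 vs supply slope 6).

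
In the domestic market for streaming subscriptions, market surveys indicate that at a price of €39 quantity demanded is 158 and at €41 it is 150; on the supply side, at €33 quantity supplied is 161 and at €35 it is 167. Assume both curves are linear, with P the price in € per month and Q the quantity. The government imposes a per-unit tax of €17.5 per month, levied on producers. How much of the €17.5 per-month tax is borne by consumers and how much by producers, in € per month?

Consumers bear €7.5 per month; producers bear €10 per month.

Demand slope: (150 − 158)/(41 − 39) = -4, so Qd = 314 − 4P.
Supply slope: (167 − 161)/(35 − 33) = 3, so Qs = 3P + 62.
Without the tax, 314 − 4P = 3P + 62 gives 7P = 252, so P* = €36 and Q* = 170.
With the tax collected from producers, supply shifts: Qs = 3(P − 17.5) + 62.
New equilibrium: consumers pay €43.5, producers receive €26, Q = 140. (Wedge: Pb − Ps = 17.5.)
Burden on consumers: €7.5; on producers: €10. (They sum to €17.5.)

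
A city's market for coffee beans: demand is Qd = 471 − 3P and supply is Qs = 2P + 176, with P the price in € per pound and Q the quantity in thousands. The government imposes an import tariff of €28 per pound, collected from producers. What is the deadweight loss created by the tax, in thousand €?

Deadweight loss = €470.4 thousand.

Before the tax: set 471 − 3P = 2P + 176 → P* = €59, Q* = 294.
With the tax collected from producers, supply shifts: Qs = 2(P − 28) + 176.
New equilibrium: consumers pay €70.2, producers receive €42.2, Q = 260.4. (Wedge: Pb − Ps = 28.)
Quantity falls by |ΔQ| = |294 − 260.4| = 33.6.
DWL = ½ · t · |ΔQ| = ½ · 28 · 33.6 = €470.4.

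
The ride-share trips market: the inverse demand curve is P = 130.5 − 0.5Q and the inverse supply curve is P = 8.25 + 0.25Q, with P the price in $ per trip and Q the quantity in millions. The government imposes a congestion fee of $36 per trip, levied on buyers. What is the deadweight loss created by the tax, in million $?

Deadweight loss = $864 million.

Inverting to Q(P) form: Qd = 261 − 2P; Qs = 4P − 33.
Before the tax: set 261 − 2P = 4P − 33 → P* = $49, Q* = 163.
With the tax collected from buyers, demand (in seller-price terms) shifts: Qd = 261 − 2(P + 36).
New equilibrium: buyers pay $73, suppliers receive $37, Q = 115. (Wedge: Pb − Ps = 36.)
Quantity falls by |ΔQ| = |163 − 115| = 48.
DWL = ½ · t · |ΔQ| = ½ · 36 · 48 = $864.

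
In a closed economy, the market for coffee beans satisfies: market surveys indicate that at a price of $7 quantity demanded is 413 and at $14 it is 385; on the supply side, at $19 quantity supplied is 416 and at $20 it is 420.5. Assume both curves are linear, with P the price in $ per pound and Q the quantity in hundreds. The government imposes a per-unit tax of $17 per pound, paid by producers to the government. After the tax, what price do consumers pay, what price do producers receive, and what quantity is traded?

Consumers pay $22; producers receive $5; quantity = 353.

Demand slope: (385 − 413)/(14 − 7) = -4, so Qd = 441 − 4P.
Supply slope: (420.5 − 416)/(20 − 19) = 4.5, so Qs = 4.5P + 330.5.
Before the tax: set 441 − 4P = 4.5P + 330.5 → P* = $13, Q* = 389.
With the tax collected from producers, supply shifts: Qs = 4.5(P − 17) + 330.5.
New equilibrium: consumers pay $22, producers receive $5, Q = 353. (Wedge: Pb − Ps = 17.)
The less price-elastic side of the market bears the larger share of a per-unit tax.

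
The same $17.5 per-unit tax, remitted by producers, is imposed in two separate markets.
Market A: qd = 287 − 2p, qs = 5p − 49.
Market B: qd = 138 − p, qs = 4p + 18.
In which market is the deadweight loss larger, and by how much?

Market A, by $96.25.

Market A: pre-tax p* = $48, q* = 191; post-tax q = 166; deadweight loss = $218.75.
Market B: pre-tax p* = $24, q* = 114; post-tax q = 100; deadweight loss = $122.5.
Difference: $218.75 vs $122.5 → market A is larger by $96.25.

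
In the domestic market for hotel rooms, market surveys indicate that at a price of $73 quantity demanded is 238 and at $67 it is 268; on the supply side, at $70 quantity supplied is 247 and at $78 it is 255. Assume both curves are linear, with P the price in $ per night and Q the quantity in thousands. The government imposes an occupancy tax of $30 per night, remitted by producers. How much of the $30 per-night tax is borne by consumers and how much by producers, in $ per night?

Demand slope: (268 − 238)/(67 − 73) = -5, so Qd = 603 − 5P.
Supply slope: (255 − 247)/(78 − 70) = 1, so Qs = P + 177.
Before the tax: set 603 − 5P = P + 177 → P* = $71, Q* = 248.
With the tax collected from producers, supply shifts: Qs = (P − 30) + 177.
Solving gives Q = 223 with consumers paying $76 and producers receiving $46 (the $30 wedge).
Burden on consumers: $5; on producers: $25. (They sum to $30.)

Consumers bear $5 per night; producers bear $25 per night.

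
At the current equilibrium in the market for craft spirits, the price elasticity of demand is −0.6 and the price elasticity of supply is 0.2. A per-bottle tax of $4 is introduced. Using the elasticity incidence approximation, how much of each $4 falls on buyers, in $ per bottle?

Incidence ratio: buyers' share ≈ εs / (εs + |εd|) = 0.2 / (0.2 + 0.6) = 0.25.
So buyers bear ≈ 0.25 × $4 = $1; suppliers bear $3.

Buyers bear ≈ $1 per bottle.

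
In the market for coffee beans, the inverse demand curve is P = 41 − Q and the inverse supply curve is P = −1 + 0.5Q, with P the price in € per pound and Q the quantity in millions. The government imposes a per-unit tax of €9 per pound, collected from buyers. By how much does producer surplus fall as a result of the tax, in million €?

Producer surplus falls by €75 million.

Inverting to Q(P) form: Qd = 41 − P; Qs = 2P + 2.
Before the tax: set 41 − P = 2P + 2 → P* = €13, Q* = 28.
With the tax collected from buyers, demand (in seller-price terms) shifts: Qd = 41 − (P + 9).
Solving gives Q = 22 with buyers paying €19 and sellers receiving €10 (the €9 wedge).
ΔPS is the trapezoid between Q = 22 and Q = 28 of height €3: ½ · (28 + 22) · 3 = €75.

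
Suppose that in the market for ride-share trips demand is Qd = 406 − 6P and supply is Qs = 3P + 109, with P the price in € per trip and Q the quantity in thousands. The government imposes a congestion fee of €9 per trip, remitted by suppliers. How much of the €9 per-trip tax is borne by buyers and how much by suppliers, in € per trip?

Buyers bear €3 per trip; suppliers bear €6 per trip.

Without the tax, 406 − 6P = 3P + 109 gives 9P = 297, so P* = €33 and Q* = 208.
With the tax collected from suppliers, supply shifts: Qs = 3(P − 9) + 109.
Solving gives Q = 190 with buyers paying €36 and suppliers receiving €27 (the €9 wedge).
Burden on buyers: €3; on suppliers: €6. (They sum to €9.)
The less price-elastic side of the market bears the larger share of a per-unit tax.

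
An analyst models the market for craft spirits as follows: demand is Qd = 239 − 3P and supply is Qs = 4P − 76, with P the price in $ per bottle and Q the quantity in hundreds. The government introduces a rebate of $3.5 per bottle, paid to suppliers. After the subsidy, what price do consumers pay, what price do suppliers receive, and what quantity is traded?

Before the subsidy: set 239 − 3P = 4P − 76 → P* = $45, Q* = 104.
With a per-unit subsidy paid to suppliers, each receives P + 3.5 per unit sold, so supply becomes Qs = 4(P + 3.5) − 76.
New equilibrium: consumers pay $43, suppliers receive $46.5, Q = 110. (Wedge: Pb − Ps = −3.5.)

Consumers pay $43; suppliers receive $46.5; quantity = 110.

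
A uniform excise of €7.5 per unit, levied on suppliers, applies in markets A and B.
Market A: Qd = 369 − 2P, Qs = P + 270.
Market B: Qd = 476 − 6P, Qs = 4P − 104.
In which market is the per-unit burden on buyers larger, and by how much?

Market A: pre-tax P* = €33, Q* = 303; post-tax Q = 298; per-unit burden on buyers = €2.5.
Market B: pre-tax P* = €58, Q* = 128; post-tax Q = 110; per-unit burden on buyers = €3.
Difference: €2.5 vs €3 → market B is larger by €0.5.

Market B, by €0.5.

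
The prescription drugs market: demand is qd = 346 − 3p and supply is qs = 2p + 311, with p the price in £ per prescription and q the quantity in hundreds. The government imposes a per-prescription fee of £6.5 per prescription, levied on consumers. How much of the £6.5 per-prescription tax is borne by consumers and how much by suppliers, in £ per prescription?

Before the tax: set 346 − 3p = 2p + 311 → p* = £7, q* = 325.
With the tax collected from consumers, demand (in seller-price terms) shifts: qd = 346 − 3(p + 6.5).
Solving gives q = 317.2 with consumers paying £9.6 and suppliers receiving £3.1 (the £6.5 wedge).
Burden on consumers: £2.6; on suppliers: £3.9. (They sum to £6.5.)

Consumers bear £2.6 per prescription; suppliers bear £3.9 per prescription.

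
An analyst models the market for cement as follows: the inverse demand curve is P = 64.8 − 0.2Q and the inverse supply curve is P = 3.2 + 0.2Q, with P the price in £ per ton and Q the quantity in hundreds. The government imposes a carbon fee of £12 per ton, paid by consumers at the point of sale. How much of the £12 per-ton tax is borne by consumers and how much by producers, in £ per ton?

Consumers bear £6 per ton; producers bear £6 per ton.

Inverting to Q(P) form: Qd = 324 − 5P; Qs = 5P − 16.
Before the tax: set 324 − 5P = 5P − 16 → P* = £34, Q* = 154.
With the tax collected from consumers, demand (in seller-price terms) shifts: Qd = 324 − 5(P + 12).
New equilibrium: consumers pay £40, producers receive £28, Q = 124. (Wedge: Pb − Ps = 12.)
Burden on consumers: £6; on producers: £6. (They sum to £12.)
The less price-elastic side of the market bears the larger share of a per-unit tax.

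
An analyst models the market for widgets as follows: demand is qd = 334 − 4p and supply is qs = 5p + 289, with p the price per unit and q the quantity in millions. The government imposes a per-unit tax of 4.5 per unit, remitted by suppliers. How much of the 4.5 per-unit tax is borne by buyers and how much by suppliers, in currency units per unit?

Before the tax: set 334 − 4p = 5p + 289 → p* = 5, q* = 314.
With the tax collected from suppliers, supply shifts: qs = 5(p − 4.5) + 289.
New equilibrium: buyers pay 7.5, suppliers receive 3, q = 304. (Wedge: pb − ps = 4.5.)
Burden on buyers: 2.5; on suppliers: 2. (They sum to 4.5.)

Buyers bear 2.5 per unit; suppliers bear 2 per unit.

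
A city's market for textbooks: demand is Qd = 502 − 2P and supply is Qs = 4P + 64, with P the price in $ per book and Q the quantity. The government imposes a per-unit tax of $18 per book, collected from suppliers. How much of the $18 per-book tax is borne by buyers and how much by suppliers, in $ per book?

Buyers bear $12 per book; suppliers bear $6 per book.

Without the tax, 502 − 2P = 4P + 64 gives 6P = 438, so P* = $73 and Q* = 356.
With the tax collected from suppliers, supply shifts: Qs = 4(P − 18) + 64.
Solving gives Q = 332 with buyers paying $85 and suppliers receiving $67 (the $18 wedge).
Burden on buyers: $12; on suppliers: $6. (They sum to $18.)
The less price-elastic side of the market bears the larger share of a per-unit tax.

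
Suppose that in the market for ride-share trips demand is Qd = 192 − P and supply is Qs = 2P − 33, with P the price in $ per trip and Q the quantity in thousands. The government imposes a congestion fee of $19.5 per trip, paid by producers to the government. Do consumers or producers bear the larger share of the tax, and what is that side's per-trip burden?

Before the tax: set 192 − P = 2P − 33 → P* = $75, Q* = 117.
With the tax collected from producers, supply shifts: Qs = 2(P − 19.5) − 33.
New equilibrium: consumers pay $88, producers receive $68.5, Q = 104. (Wedge: Pb − Ps = 19.5.)
Per-trip burden: consumers $13, producers $6.5.
Consumers take the larger share because demand is less price-elastic here (demand slope 1 vs supply slope 2).
The less price-elastic side of the market bears the larger share of a per-unit tax.

Consumers bear the larger share: $13 per trip.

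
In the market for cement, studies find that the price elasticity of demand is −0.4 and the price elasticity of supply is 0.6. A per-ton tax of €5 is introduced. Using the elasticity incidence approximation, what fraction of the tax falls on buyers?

Incidence ratio: buyers' share ≈ εs / (εs + |εd|) = 0.6 / (0.6 + 0.4) = 0.6.
Supply is the more elastic side, so buyers bear the larger share.

Buyers' share ≈ 0.6.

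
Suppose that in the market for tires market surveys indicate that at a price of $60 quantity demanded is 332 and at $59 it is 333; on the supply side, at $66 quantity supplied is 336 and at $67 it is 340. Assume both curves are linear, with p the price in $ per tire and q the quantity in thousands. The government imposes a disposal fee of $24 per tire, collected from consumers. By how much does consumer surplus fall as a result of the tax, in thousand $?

Demand slope: (333 − 332)/(59 − 60) = -1, so qd = 392 − p.
Supply slope: (340 − 336)/(67 − 66) = 4, so qs = 4p + 72.
Before the tax: set 392 − p = 4p + 72 → p* = $64, q* = 328.
With the tax collected from consumers, demand (in seller-price terms) shifts: qd = 392 − (p + 24).
Solving gives q = 308.8 with consumers paying $83.2 and sellers receiving $59.2 (the $24 wedge).
ΔCS is the trapezoid between Q = 308.8 and Q = 328 of height $19.2: ½ · (328 + 308.8) · 19.2 = $6113.28.

Consumer surplus falls by $6113.28 thousand.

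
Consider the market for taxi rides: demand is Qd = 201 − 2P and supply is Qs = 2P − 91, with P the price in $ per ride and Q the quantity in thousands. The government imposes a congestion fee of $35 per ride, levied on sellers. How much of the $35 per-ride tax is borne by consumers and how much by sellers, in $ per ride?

Without the tax, 201 − 2P = 2P − 91 gives 4P = 292, so P* = $73 and Q* = 55.
With the tax collected from sellers, supply shifts: Qs = 2(P − 35) − 91.
New equilibrium: consumers pay $90.5, sellers receive $55.5, Q = 20. (Wedge: Pb − Ps = 35.)
Burden on consumers: $17.5; on sellers: $17.5. (They sum to $35.)
The less price-elastic side of the market bears the larger share of a per-unit tax.

Consumers bear $17.5 per ride; sellers bear $17.5 per ride.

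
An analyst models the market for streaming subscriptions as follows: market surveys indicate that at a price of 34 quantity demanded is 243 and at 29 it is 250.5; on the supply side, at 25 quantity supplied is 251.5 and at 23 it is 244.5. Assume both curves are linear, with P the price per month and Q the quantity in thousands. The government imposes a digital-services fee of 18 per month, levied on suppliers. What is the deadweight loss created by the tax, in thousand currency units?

Deadweight loss = 170.1 thousand.

Demand slope: (250.5 − 243)/(29 − 34) = -1.5, so Qd = 294 − 1.5P.
Supply slope: (244.5 − 251.5)/(23 − 25) = 3.5, so Qs = 3.5P + 164.
Before the tax: set 294 − 1.5P = 3.5P + 164 → P* = 26, Q* = 255.
With the tax collected from suppliers, supply shifts: Qs = 3.5(P − 18) + 164.
Solving gives Q = 236.1 with buyers paying 38.6 and suppliers receiving 20.6 (the 18 wedge).
Quantity falls by |ΔQ| = |255 − 236.1| = 18.9.
DWL = ½ · t · |ΔQ| = ½ · 18 · 18.9 = 170.1.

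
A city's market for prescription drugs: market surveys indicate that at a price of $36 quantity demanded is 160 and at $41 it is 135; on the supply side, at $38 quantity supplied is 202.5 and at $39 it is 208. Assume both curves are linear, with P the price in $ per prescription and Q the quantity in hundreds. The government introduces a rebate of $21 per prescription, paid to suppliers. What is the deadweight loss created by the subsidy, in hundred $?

Demand slope: (135 − 160)/(41 − 36) = -5, so Qd = 340 − 5P.
Supply slope: (208 − 202.5)/(39 − 38) = 5.5, so Qs = 5.5P − 6.5.
Before the subsidy: set 340 − 5P = 5.5P − 6.5 → P* = $33, Q* = 175.
With a per-unit subsidy paid to suppliers, each receives P + 21 per unit sold, so supply becomes Qs = 5.5(P + 21) − 6.5.
New equilibrium: buyers pay $22, suppliers receive $43, Q = 230. (Wedge: Pb − Ps = −21.)
Quantity rises by |ΔQ| = |175 − 230| = 55.
DWL = ½ · t · |ΔQ| = ½ · 21 · 55 = $577.5.

Deadweight loss = $577.5 hundred.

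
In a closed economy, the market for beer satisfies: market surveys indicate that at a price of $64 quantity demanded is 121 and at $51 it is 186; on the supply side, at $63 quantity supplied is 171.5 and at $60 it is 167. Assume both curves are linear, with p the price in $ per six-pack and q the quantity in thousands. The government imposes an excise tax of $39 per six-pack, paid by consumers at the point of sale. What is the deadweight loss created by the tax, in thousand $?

Deadweight loss = $877.5 thousand.

Demand slope: (186 − 121)/(51 − 64) = -5, so qd = 441 − 5p.
Supply slope: (167 − 171.5)/(60 − 63) = 1.5, so qs = 1.5p + 77.
Without the tax, 441 − 5p = 1.5p + 77 gives 6.5p = 364, so p* = $56 and q* = 161.
With the tax collected from consumers, demand (in seller-price terms) shifts: qd = 441 − 5(p + 39).
Solving gives q = 116 with consumers paying $65 and producers receiving $26 (the $39 wedge).
Quantity falls by |ΔQ| = |161 − 116| = 45.
DWL = ½ · t · |ΔQ| = ½ · 39 · 45 = $877.5.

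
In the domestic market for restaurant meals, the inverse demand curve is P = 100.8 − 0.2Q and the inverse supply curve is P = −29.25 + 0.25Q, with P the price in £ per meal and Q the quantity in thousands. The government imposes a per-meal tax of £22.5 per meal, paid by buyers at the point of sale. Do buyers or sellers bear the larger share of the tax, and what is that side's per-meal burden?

Sellers bear the larger share: £12.5 per meal.

Rewrite in direct form: Qd = 504 − 5P and Qs = 4P + 117.
Before the tax: set 504 − 5P = 4P + 117 → P* = £43, Q* = 289.
With the tax collected from buyers, demand (in seller-price terms) shifts: Qd = 504 − 5(P + 22.5).
New equilibrium: buyers pay £53, sellers receive £30.5, Q = 239. (Wedge: Pb − Ps = 22.5.)
Per-meal burden: buyers £10, sellers £12.5.
Sellers take the larger share because supply is less price-elastic here (demand slope 5 vs supply slope 4).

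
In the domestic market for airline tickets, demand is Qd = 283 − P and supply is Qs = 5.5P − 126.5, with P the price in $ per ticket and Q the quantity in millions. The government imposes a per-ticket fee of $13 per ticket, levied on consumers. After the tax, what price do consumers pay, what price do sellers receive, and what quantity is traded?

Without the tax, 283 − P = 5.5P − 126.5 gives 6.5P = 409.5, so P* = $63 and Q* = 220.
With the tax collected from consumers, demand (in seller-price terms) shifts: Qd = 283 − (P + 13).
Solving gives Q = 209 with consumers paying $74 and sellers receiving $61 (the $13 wedge).

Consumers pay $74; sellers receive $61; quantity = 209.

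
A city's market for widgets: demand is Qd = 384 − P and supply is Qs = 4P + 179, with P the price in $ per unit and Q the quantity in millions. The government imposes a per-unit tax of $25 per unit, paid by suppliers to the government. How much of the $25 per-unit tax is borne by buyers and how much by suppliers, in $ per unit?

Without the tax, 384 − P = 4P + 179 gives 5P = 205, so P* = $41 and Q* = 343.
With the tax collected from suppliers, supply shifts: Qs = 4(P − 25) + 179.
Solving gives Q = 323 with buyers paying $61 and suppliers receiving $36 (the $25 wedge).
Burden on buyers: $20; on suppliers: $5. (They sum to $25.)

Buyers bear $20 per unit; suppliers bear $5 per unit.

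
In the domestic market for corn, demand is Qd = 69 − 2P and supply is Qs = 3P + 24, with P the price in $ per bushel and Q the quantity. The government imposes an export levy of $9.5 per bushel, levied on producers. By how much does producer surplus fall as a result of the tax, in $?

Before the tax: set 69 − 2P = 3P + 24 → P* = $9, Q* = 51.
With the tax collected from producers, supply shifts: Qs = 3(P − 9.5) + 24.
Solving gives Q = 39.6 with buyers paying $14.7 and producers receiving $5.2 (the $9.5 wedge).
ΔPS is the trapezoid between Q = 39.6 and Q = 51 of height $3.8: ½ · (51 + 39.6) · 3.8 = $172.14.

Producer surplus falls by $172.14.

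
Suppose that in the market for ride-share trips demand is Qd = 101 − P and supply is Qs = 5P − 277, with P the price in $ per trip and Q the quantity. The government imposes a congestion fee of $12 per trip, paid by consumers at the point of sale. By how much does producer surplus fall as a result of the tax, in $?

Before the tax: set 101 − P = 5P − 277 → P* = $63, Q* = 38.
With the tax collected from consumers, demand (in seller-price terms) shifts: Qd = 101 − (P + 12).
Solving gives Q = 28 with consumers paying $73 and suppliers receiving $61 (the $12 wedge).
ΔPS is the trapezoid between Q = 28 and Q = 38 of height $2: ½ · (38 + 28) · 2 = $66.

Producer surplus falls by $66.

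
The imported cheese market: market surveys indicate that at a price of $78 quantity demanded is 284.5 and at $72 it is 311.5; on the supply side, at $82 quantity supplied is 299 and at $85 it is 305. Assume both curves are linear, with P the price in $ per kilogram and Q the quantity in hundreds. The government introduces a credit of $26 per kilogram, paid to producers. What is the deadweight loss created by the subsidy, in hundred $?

Deadweight loss = $468 hundred.

Demand slope: (311.5 − 284.5)/(72 − 78) = -4.5, so Qd = 635.5 − 4.5P.
Supply slope: (305 − 299)/(85 − 82) = 2, so Qs = 2P + 135.
Without the subsidy, 635.5 − 4.5P = 2P + 135 gives 6.5P = 500.5, so P* = $77 and Q* = 289.
With a per-unit subsidy paid to producers, each receives P + 26 per unit sold, so supply becomes Qs = 2(P + 26) + 135.
Solving gives Q = 325 with consumers paying $69 and producers receiving $95 (the $26 wedge).
Quantity rises by |ΔQ| = |289 − 325| = 36.
DWL = ½ · t · |ΔQ| = ½ · 26 · 36 = $468.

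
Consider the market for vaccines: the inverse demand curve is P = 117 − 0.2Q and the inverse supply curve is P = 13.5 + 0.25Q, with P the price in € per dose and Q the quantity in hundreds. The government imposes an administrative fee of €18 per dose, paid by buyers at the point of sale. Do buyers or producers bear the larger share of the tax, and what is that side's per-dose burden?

Rewrite in direct form: Qd = 585 − 5P and Qs = 4P − 54.
Without the tax, 585 − 5P = 4P − 54 gives 9P = 639, so P* = €71 and Q* = 230.
With the tax collected from buyers, demand (in seller-price terms) shifts: Qd = 585 − 5(P + 18).
Solving gives Q = 190 with buyers paying €79 and producers receiving €61 (the €18 wedge).
Per-dose burden: buyers €8, producers €10.
Producers take the larger share because supply is less price-elastic here (demand slope 5 vs supply slope 4).
The less price-elastic side of the market bears the larger share of a per-unit tax.

Producers bear the larger share: €10 per dose.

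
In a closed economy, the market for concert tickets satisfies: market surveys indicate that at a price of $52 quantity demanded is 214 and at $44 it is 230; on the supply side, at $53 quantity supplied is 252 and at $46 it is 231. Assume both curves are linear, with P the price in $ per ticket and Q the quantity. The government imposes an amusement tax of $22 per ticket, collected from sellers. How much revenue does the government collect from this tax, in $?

Tax revenue = $4435.2.

Demand slope: (230 − 214)/(44 − 52) = -2, so Qd = 318 − 2P.
Supply slope: (231 − 252)/(46 − 53) = 3, so Qs = 3P + 93.
Without the tax, 318 − 2P = 3P + 93 gives 5P = 225, so P* = $45 and Q* = 228.
With the tax collected from sellers, supply shifts: Qs = 3(P − 22) + 93.
Solving gives Q = 201.6 with buyers paying $58.2 and sellers receiving $36.2 (the $22 wedge).
Revenue = t · Q = 22 · 201.6 = $4435.2.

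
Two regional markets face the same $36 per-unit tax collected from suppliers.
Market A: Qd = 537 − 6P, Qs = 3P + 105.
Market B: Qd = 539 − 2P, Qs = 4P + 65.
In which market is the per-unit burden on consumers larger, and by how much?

Market B, by $12.

Market A: pre-tax P* = $48, Q* = 249; post-tax Q = 177; per-unit burden on consumers = $12.
Market B: pre-tax P* = $79, Q* = 381; post-tax Q = 333; per-unit burden on consumers = $24.
Difference: $12 vs $24 → market B is larger by $12.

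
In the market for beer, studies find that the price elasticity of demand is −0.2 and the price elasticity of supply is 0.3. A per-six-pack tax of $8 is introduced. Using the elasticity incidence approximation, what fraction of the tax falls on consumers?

Consumers' share ≈ 0.6.

Incidence ratio: consumers' share ≈ εs / (εs + |εd|) = 0.3 / (0.3 + 0.2) = 0.6.
Supply is the more elastic side, so consumers bear the larger share.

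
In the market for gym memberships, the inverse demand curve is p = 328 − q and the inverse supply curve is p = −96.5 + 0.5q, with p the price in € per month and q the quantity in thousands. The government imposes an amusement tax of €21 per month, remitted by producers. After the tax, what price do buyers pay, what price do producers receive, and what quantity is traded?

Rewrite in direct form: qd = 328 − p and qs = 2p + 193.
Before the tax: set 328 − p = 2p + 193 → p* = €45, q* = 283.
With the tax collected from producers, supply shifts: qs = 2(p − 21) + 193.
New equilibrium: buyers pay €59, producers receive €38, q = 269. (Wedge: pb − ps = 21.)

Buyers pay €59; producers receive €38; quantity = 269.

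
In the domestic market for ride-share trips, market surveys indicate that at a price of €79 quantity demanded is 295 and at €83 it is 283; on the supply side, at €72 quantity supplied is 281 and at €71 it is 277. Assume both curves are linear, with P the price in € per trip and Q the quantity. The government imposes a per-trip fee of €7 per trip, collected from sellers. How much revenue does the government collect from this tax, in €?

Demand slope: (283 − 295)/(83 − 79) = -3, so Qd = 532 − 3P.
Supply slope: (277 − 281)/(71 − 72) = 4, so Qs = 4P − 7.
Without the tax, 532 − 3P = 4P − 7 gives 7P = 539, so P* = €77 and Q* = 301.
With the tax collected from sellers, supply shifts: Qs = 4(P − 7) − 7.
New equilibrium: buyers pay €81, sellers receive €74, Q = 289. (Wedge: Pb − Ps = 7.)
Revenue = t · Q = 7 · 289 = €2023.

Tax revenue = €2023.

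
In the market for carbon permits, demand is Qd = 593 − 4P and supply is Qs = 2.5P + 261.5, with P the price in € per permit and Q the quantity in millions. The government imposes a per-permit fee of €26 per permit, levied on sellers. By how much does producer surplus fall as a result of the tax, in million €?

Without the tax, 593 − 4P = 2.5P + 261.5 gives 6.5P = 331.5, so P* = €51 and Q* = 389.
With the tax collected from sellers, supply shifts: Qs = 2.5(P − 26) + 261.5.
Solving gives Q = 349 with buyers paying €61 and sellers receiving €35 (the €26 wedge).
ΔPS is the trapezoid between Q = 349 and Q = 389 of height €16: ½ · (389 + 349) · 16 = €5904.

Producer surplus falls by €5904 million.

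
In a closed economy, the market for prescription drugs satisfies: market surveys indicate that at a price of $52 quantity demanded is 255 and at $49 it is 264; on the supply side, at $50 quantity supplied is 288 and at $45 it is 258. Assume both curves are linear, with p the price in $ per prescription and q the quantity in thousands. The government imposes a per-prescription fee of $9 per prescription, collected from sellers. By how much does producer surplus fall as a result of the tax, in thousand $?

Demand slope: (264 − 255)/(49 − 52) = -3, so qd = 411 − 3p.
Supply slope: (258 − 288)/(45 − 50) = 6, so qs = 6p − 12.
Without the tax, 411 − 3p = 6p − 12 gives 9p = 423, so p* = $47 and q* = 270.
With the tax collected from sellers, supply shifts: qs = 6(p − 9) − 12.
Solving gives q = 252 with consumers paying $53 and sellers receiving $44 (the $9 wedge).
ΔPS is the trapezoid between Q = 252 and Q = 270 of height $3: ½ · (270 + 252) · 3 = $783.

Producer surplus falls by $783 thousand.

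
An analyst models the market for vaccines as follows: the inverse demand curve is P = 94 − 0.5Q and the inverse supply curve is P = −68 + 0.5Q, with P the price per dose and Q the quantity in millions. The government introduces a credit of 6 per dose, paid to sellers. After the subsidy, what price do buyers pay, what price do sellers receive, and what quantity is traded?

Buyers pay 10; sellers receive 16; quantity = 168.

Rewrite in direct form: Qd = 188 − 2P and Qs = 2P + 136.
Without the subsidy, 188 − 2P = 2P + 136 gives 4P = 52, so P* = 13 and Q* = 162.
With a per-unit subsidy paid to sellers, each receives P + 6 per unit sold, so supply becomes Qs = 2(P + 6) + 136.
New equilibrium: buyers pay 10, sellers receive 16, Q = 168. (Wedge: Pb − Ps = −6.)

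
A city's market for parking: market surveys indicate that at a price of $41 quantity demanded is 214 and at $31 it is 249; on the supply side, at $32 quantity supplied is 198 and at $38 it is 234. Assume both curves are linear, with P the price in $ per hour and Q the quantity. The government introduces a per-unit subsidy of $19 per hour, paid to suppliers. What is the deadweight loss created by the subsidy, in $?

Demand slope: (249 − 214)/(31 − 41) = -3.5, so Qd = 357.5 − 3.5P.
Supply slope: (234 − 198)/(38 − 32) = 6, so Qs = 6P + 6.
Without the subsidy, 357.5 − 3.5P = 6P + 6 gives 9.5P = 351.5, so P* = $37 and Q* = 228.
With a per-unit subsidy paid to suppliers, each receives P + 19 per unit sold, so supply becomes Qs = 6(P + 19) + 6.
New equilibrium: consumers pay $25, suppliers receive $44, Q = 270. (Wedge: Pb − Ps = −19.)
Quantity rises by |ΔQ| = |228 − 270| = 42.
DWL = ½ · t · |ΔQ| = ½ · 19 · 42 = $399.

Deadweight loss = $399.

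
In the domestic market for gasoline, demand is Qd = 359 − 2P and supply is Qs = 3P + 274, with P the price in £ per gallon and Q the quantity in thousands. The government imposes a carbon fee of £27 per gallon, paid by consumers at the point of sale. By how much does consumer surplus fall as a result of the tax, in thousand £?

Consumer surplus falls by £5002.56 thousand.

Without the tax, 359 − 2P = 3P + 274 gives 5P = 85, so P* = £17 and Q* = 325.
With the tax collected from consumers, demand (in seller-price terms) shifts: Qd = 359 − 2(P + 27).
New equilibrium: consumers pay £33.2, sellers receive £6.2, Q = 292.6. (Wedge: Pb − Ps = 27.)
ΔCS is the trapezoid between Q = 292.6 and Q = 325 of height £16.2: ½ · (325 + 292.6) · 16.2 = £5002.56.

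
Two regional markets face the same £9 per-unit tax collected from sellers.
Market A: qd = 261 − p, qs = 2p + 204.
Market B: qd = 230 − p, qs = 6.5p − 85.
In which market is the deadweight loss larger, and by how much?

Market B, by £8.1.

Market A: pre-tax p* = £19, q* = 242; post-tax q = 236; deadweight loss = £27.
Market B: pre-tax p* = £42, q* = 188; post-tax q = 180.2; deadweight loss = £35.1.
Difference: £27 vs £35.1 → market B is larger by £8.1.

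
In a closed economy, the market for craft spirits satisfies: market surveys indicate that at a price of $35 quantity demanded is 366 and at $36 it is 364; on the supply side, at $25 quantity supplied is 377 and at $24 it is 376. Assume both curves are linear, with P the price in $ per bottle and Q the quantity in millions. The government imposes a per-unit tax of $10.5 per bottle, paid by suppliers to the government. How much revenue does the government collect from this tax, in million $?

Demand slope: (364 − 366)/(36 − 35) = -2, so Qd = 436 − 2P.
Supply slope: (376 − 377)/(24 − 25) = 1, so Qs = P + 352.
Without the tax, 436 − 2P = P + 352 gives 3P = 84, so P* = $28 and Q* = 380.
With the tax collected from suppliers, supply shifts: Qs = (P − 10.5) + 352.
Solving gives Q = 373 with buyers paying $31.5 and suppliers receiving $21 (the $10.5 wedge).
Revenue = t · Q = 10.5 · 373 = $3916.5.

Tax revenue = $3916.5 million.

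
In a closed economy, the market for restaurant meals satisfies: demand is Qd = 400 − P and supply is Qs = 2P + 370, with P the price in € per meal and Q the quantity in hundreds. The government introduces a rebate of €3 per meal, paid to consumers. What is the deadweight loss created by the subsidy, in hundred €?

Deadweight loss = €3 hundred.

Without the subsidy, 400 − P = 2P + 370 gives 3P = 30, so P* = €10 and Q* = 390.
With a per-unit subsidy paid to consumers, each effectively pays P − 3, so demand becomes Qd = 400 − (P − 3).
Solving gives Q = 392 with consumers paying €8 and suppliers receiving €11 (the €3 wedge).
Quantity rises by |ΔQ| = |390 − 392| = 2.
DWL = ½ · t · |ΔQ| = ½ · 3 · 2 = €3.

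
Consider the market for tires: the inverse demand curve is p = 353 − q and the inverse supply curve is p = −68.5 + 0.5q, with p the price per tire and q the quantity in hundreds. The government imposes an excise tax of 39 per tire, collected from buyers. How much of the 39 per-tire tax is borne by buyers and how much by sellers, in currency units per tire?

Buyers bear 26 per tire; sellers bear 13 per tire.

Rewrite in direct form: qd = 353 − p and qs = 2p + 137.
Without the tax, 353 − p = 2p + 137 gives 3p = 216, so p* = 72 and q* = 281.
With the tax collected from buyers, demand (in seller-price terms) shifts: qd = 353 − (p + 39).
Solving gives q = 255 with buyers paying 98 and sellers receiving 59 (the 39 wedge).
Burden on buyers: 26; on sellers: 13. (They sum to 39.)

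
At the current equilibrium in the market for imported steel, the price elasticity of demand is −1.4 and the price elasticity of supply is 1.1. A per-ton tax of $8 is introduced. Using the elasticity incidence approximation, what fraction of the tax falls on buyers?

Buyers' share ≈ 0.44.

Incidence ratio: buyers' share ≈ εs / (εs + |εd|) = 1.1 / (1.1 + 1.4) = 0.44.
Supply is the less elastic side, so buyers bear the smaller share.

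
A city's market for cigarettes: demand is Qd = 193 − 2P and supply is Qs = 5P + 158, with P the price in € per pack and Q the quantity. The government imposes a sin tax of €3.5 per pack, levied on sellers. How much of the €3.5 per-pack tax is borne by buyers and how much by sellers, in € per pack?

Before the tax: set 193 − 2P = 5P + 158 → P* = €5, Q* = 183.
With the tax collected from sellers, supply shifts: Qs = 5(P − 3.5) + 158.
Solving gives Q = 178 with buyers paying €7.5 and sellers receiving €4 (the €3.5 wedge).
Burden on buyers: €2.5; on sellers: €1. (They sum to €3.5.)

Buyers bear €2.5 per pack; sellers bear €1 per pack.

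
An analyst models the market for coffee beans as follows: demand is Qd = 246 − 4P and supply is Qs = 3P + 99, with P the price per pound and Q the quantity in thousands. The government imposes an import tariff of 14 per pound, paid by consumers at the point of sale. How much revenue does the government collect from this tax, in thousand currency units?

Tax revenue = 1932 thousand.

Before the tax: set 246 − 4P = 3P + 99 → P* = 21, Q* = 162.
With the tax collected from consumers, demand (in seller-price terms) shifts: Qd = 246 − 4(P + 14).
New equilibrium: consumers pay 27, suppliers receive 13, Q = 138. (Wedge: Pb − Ps = 14.)
Revenue = t · Q = 14 · 138 = 1932.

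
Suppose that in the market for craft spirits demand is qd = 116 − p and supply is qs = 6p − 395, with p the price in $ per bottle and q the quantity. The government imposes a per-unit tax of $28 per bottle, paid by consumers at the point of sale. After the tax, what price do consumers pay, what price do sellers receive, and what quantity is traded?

Without the tax, 116 − p = 6p − 395 gives 7p = 511, so p* = $73 and q* = 43.
With the tax collected from consumers, demand (in seller-price terms) shifts: qd = 116 − (p + 28).
New equilibrium: consumers pay $97, sellers receive $69, q = 19. (Wedge: pb − ps = 28.)
The less price-elastic side of the market bears the larger share of a per-unit tax.

Consumers pay $97; sellers receive $69; quantity = 19.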